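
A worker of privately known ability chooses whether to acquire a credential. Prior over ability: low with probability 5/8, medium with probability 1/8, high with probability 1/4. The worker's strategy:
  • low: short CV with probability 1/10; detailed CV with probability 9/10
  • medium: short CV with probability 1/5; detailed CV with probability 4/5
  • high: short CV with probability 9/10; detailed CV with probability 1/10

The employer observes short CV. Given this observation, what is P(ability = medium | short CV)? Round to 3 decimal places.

P(short CV) = (5/8)·(1/10) + (1/8)·(1/5) + (1/4)·(9/10) = 5/16
P(medium | short CV) = ((1/8)·(1/5)) / (5/16) = (1/40) / (5/16) = 2/25

0.080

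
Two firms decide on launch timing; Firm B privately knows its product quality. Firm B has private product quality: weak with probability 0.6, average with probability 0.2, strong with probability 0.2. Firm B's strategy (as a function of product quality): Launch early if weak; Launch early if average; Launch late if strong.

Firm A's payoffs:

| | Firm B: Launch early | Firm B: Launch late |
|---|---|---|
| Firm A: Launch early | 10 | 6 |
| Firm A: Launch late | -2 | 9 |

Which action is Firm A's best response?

E[Launch early] = 0.6·(10) + 0.2·(10) + 0.2·(6) = 9.2
E[Launch late] = 0.6·(-2) + 0.2·(-2) + 0.2·(9) = 0.2
Best response: Launch early (9.2 is the largest).

Launch early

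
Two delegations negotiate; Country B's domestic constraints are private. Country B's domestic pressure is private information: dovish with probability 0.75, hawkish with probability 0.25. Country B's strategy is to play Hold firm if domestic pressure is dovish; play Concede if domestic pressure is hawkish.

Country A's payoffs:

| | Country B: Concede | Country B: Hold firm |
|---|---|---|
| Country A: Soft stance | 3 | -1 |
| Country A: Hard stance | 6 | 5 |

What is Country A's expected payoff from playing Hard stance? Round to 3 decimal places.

5.250

E[Hard stance] = 0.75·5 + 0.25·6 = 3.75 + 1.5 = 5.25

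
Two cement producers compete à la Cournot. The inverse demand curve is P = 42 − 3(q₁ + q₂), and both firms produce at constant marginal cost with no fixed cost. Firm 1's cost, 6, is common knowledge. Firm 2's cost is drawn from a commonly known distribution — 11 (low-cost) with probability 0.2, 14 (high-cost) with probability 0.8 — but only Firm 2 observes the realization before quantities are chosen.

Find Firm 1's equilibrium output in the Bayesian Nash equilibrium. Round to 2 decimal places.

Type-c best response for Firm 2: q₂(c) = (42 − c)/6 − q₁/2.
Firm 1 maximizes expected profit; its first-order condition is 42 − 6q₁ − 3E[q₂] − 6 = 0.
Substituting E[q₂] and solving: E[c₂] = 13.4, so q₁ = (42 − 2·6 + 13.4)/9 = 4.82222.

4.82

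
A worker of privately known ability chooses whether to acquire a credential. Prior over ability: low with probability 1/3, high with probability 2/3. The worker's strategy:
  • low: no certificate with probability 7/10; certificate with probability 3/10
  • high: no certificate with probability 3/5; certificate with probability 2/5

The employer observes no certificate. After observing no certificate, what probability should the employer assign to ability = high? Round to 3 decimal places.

P(no certificate) = (1/3)·(7/10) + (2/3)·(3/5) = 19/30
P(high | no certificate) = ((2/3)·(3/5)) / (19/30) = (2/5) / (19/30) = 12/19

0.632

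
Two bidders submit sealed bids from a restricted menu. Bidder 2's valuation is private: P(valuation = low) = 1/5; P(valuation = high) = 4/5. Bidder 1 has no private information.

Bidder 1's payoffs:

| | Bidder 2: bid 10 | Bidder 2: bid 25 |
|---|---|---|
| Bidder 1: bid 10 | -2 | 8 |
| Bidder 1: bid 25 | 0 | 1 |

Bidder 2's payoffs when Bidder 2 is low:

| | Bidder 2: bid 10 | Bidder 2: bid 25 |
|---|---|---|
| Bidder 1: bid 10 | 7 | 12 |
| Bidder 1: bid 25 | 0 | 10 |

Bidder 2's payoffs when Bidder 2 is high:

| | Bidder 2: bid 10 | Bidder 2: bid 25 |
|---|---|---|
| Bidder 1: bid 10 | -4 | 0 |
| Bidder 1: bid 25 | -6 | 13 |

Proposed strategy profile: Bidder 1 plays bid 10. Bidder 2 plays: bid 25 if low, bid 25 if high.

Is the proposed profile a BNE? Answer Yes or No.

Bidder 1 plays bid 10: E[bid 10] = 1/5·(8) + 4/5·(8) = 8; E[bid 25] = 1. Best-responding. ✓
Bidder 2 (valuation low), facing bid 10: bid 10 gives 7, bid 25 gives 12. Proposed bid 25 is best. ✓
Bidder 2 (valuation high), facing bid 10: bid 10 gives -4, bid 25 gives 0. Proposed bid 25 is best. ✓

Yes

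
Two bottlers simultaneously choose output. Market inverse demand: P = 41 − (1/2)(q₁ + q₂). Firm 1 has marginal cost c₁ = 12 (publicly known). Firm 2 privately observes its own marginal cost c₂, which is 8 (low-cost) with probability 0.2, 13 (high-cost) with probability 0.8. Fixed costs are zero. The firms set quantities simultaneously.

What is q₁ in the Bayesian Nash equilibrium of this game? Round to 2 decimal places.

Firm 2 with cost c maximizes (41 − (1/2)(q₁+q₂) − c)·q₂, giving q₂(c) = (41 − c − (1/2)q₁).
E[c₂] = 0.2·8 + 0.8·13 = 12
Firm 1's FOC against E[q₂] yields q₁ = (41 − 2·12 + E[c₂])/(3/2) = (41 − 24 + 12)/(3/2) = 19.3333.

19.33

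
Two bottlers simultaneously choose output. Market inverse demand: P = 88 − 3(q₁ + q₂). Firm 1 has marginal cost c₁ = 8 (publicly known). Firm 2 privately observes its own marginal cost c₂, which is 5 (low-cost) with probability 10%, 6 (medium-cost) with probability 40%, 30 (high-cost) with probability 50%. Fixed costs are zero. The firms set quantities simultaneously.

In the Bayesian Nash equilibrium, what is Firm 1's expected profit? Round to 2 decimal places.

299.33

Type-c best response for Firm 2: q₂(c) = (88 − c)/6 − q₁/2.
Firm 1 maximizes expected profit; its first-order condition is 88 − 6q₁ − 3E[q₂] − 8 = 0.
Substituting E[q₂] and solving: E[c₂] = 17.9, so q₁ = (88 − 2·8 + 17.9)/9 = 9.98889.
E[P] = 88 − 3·(q₁ + E[q₂]) = 37.9667; Firm 1's expected profit = (E[P] − 8)·q₁ = (37.9667 − 8)·9.98889 = 299.334.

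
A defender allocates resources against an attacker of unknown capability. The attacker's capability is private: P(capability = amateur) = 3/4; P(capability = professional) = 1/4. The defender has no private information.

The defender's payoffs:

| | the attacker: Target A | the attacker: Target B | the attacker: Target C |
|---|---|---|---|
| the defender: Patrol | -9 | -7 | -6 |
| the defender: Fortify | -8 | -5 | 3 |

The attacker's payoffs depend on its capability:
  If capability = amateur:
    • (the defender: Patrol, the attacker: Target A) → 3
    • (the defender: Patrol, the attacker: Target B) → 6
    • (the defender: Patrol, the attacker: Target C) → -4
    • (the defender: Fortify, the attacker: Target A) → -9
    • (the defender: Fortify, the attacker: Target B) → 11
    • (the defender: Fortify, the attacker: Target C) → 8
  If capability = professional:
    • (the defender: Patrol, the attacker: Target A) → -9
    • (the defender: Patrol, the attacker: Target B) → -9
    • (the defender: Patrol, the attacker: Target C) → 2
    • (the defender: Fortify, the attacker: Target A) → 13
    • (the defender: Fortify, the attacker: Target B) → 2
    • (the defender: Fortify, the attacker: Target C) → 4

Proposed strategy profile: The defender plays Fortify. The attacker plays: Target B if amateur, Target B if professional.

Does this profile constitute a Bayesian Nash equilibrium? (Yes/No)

No

The defender plays Fortify: E[Fortify] = 3/4·(-5) + 1/4·(-5) = -5; E[Patrol] = -7. Best-responding. ✓
The attacker (capability amateur), facing Fortify: Target A gives -9, Target B gives 11, Target C gives 8. Proposed Target B is best. ✓
The attacker (capability professional), facing Fortify: Target A gives 13, Target B gives 2, Target C gives 4. Proposed Target B is not best — profitable deviation exists. ✗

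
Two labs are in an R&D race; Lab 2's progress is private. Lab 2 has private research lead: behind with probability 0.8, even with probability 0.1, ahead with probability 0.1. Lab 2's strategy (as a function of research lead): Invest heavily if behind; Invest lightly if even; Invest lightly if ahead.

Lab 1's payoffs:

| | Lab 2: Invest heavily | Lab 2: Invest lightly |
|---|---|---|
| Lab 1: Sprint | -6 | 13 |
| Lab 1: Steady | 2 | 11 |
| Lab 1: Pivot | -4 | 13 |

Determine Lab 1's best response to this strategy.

Steady

E[Sprint] = 0.8·(-6) + 0.1·(13) + 0.1·(13) = -2.2
E[Steady] = 0.8·(2) + 0.1·(11) + 0.1·(11) = 3.8
E[Pivot] = 0.8·(-4) + 0.1·(13) + 0.1·(13) = -0.6
Best response: Steady (3.8 is the largest).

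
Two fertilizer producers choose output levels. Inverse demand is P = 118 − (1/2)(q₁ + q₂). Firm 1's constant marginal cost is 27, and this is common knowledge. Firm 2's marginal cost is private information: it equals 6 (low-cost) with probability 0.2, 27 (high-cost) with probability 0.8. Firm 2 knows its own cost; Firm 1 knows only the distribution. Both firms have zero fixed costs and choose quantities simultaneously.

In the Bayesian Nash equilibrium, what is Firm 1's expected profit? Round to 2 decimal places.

Firm 2 with cost c maximizes (118 − (1/2)(q₁+q₂) − c)·q₂, giving q₂(c) = (118 − c − (1/2)q₁).
E[c₂] = 0.2·6 + 0.8·27 = 22.8
Firm 1's FOC against E[q₂] yields q₁ = (118 − 2·27 + E[c₂])/(3/2) = (118 − 54 + 22.8)/(3/2) = 57.8667.
E[P] = 118 − (1/2)·(q₁ + E[q₂]) = 55.9333; Firm 1's expected profit = (E[P] − 27)·q₁ = (55.9333 − 27)·57.8667 = 1674.28.

1674.28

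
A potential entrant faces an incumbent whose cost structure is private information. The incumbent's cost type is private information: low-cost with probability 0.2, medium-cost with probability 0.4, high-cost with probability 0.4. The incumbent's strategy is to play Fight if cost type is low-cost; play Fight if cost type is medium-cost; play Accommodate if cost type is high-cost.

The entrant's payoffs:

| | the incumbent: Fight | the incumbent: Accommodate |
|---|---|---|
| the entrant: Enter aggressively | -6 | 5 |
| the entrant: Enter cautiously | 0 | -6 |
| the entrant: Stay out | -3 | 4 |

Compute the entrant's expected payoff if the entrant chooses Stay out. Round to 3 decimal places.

-0.200

E[Stay out] = 0.2·(-3) + 0.4·(-3) + 0.4·4 = (-0.6) + (-1.2) + 1.6 = -0.2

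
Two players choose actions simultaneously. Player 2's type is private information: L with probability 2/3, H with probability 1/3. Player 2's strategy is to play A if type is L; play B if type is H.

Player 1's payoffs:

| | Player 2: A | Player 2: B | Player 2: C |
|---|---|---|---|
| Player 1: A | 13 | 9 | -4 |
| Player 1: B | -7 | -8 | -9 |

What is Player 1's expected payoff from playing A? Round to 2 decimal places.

E[A] = 2/3·13 + 1/3·9 = 26/3 + 3 = 35/3

11.67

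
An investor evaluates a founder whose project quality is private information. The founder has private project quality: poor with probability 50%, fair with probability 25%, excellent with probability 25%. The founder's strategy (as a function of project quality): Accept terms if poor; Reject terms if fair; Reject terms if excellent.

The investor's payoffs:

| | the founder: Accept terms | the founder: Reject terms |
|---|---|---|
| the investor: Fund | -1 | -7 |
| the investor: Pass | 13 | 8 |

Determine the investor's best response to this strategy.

Pass

E[Fund] = 0.5·(-1) + 0.25·(-7) + 0.25·(-7) = -4
E[Pass] = 0.5·(13) + 0.25·(8) + 0.25·(8) = 10.5
Best response: Pass (10.5 is the largest).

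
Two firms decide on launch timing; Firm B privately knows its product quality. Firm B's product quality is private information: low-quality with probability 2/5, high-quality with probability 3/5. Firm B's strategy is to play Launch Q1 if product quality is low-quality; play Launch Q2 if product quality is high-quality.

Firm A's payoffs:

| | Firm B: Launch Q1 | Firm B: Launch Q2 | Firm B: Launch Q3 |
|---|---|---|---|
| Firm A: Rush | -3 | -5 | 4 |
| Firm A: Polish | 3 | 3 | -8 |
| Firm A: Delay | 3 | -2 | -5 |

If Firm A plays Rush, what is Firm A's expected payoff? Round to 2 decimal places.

-4.20

Take the expectation over Firm B's product quality, weighting each type's action by its prior probability.
E[Rush] = 2/5·(-3) + 3/5·(-5) = (-6/5) + (-3) = -21/5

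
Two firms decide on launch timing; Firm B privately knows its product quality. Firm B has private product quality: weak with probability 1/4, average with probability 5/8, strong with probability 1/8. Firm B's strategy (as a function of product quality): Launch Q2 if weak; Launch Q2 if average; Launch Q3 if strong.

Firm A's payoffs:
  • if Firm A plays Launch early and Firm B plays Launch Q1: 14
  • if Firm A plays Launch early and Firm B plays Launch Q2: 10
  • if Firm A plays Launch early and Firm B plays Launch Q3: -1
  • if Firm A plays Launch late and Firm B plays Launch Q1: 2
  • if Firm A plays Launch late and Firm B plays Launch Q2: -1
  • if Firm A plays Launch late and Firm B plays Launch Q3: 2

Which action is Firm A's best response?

Launch early

E[Launch early] = 1/4·(10) + 5/8·(10) + 1/8·(-1) = 69/8
E[Launch late] = 1/4·(-1) + 5/8·(-1) + 1/8·(2) = -5/8
Best response: Launch early (69/8 is the largest).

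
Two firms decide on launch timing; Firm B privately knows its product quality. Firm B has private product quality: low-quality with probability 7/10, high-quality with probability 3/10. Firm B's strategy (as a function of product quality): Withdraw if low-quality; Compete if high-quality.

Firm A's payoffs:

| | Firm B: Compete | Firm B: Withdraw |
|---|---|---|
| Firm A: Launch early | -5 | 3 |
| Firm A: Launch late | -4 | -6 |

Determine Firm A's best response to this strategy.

Compute Firm A's expected payoff for each action, taking the expectation over Firm B's type.
E[Launch early] = 7/10·(3) + 3/10·(-5) = 3/5
E[Launch late] = 7/10·(-6) + 3/10·(-4) = -27/5
Best response: Launch early (3/5 is the largest).

Launch early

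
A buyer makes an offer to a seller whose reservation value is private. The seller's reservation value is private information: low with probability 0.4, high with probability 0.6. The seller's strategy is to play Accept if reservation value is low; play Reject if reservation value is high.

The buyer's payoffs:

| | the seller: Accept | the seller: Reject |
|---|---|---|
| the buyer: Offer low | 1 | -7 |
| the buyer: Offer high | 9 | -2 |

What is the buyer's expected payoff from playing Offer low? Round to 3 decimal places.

Take the expectation over the seller's reservation value, weighting each type's action by its prior probability.
E[Offer low] = 0.4·1 + 0.6·(-7) = 0.4 + (-4.2) = -3.8

-3.800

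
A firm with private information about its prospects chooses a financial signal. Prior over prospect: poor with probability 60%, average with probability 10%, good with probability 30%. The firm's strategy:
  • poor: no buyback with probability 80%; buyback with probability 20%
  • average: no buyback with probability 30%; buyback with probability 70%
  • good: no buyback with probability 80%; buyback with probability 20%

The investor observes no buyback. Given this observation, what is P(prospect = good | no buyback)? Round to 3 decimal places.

Apply Bayes' rule using the sender's strategy as the likelihood.
P(no buyback) = 0.6·0.8 + 0.1·0.3 + 0.3·0.8 = 0.75
P(good | no buyback) = (0.3·0.8) / 0.75 = 0.24 / 0.75 = 0.32

0.320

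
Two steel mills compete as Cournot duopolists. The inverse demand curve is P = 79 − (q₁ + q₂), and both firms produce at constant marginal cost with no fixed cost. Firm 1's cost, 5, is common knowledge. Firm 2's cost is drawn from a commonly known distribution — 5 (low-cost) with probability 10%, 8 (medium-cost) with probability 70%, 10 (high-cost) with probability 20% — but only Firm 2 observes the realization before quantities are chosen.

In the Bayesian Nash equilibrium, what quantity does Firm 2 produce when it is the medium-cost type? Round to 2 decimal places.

22.65

Firm 2 with cost c maximizes (79 − (q₁+q₂) − c)·q₂, giving q₂(c) = (79 − c − q₁)/2.
E[c₂] = 0.1·5 + 0.7·8 + 0.2·10 = 8.1
Firm 1's FOC against E[q₂] yields q₁ = (79 − 2·5 + E[c₂])/3 = (79 − 10 + 8.1)/3 = 25.7.
q₂(medium-cost) = (79 − 8 − 25.7)/2 = 22.65.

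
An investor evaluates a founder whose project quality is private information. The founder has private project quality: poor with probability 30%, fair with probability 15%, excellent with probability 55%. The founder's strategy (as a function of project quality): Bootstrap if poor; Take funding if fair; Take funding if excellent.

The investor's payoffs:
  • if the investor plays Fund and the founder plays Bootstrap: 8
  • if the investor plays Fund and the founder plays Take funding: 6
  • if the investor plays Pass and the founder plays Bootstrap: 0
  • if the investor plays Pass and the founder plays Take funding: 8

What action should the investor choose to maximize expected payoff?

E[Fund] = 0.3·(8) + 0.15·(6) + 0.55·(6) = 6.6
E[Pass] = 0.3·(0) + 0.15·(8) + 0.55·(8) = 5.6
Best response: Fund (6.6 is the largest).

Fund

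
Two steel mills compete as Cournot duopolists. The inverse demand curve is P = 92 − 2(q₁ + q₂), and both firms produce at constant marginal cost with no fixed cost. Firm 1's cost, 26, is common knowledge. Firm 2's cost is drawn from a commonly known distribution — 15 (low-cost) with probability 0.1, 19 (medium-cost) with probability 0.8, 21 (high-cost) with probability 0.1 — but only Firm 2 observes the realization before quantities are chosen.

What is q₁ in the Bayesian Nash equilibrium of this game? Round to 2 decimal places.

9.80

Type-c best response for Firm 2: q₂(c) = (92 − c)/4 − q₁/2.
Firm 1 maximizes expected profit; its first-order condition is 92 − 4q₁ − 2E[q₂] − 26 = 0.
Substituting E[q₂] and solving: E[c₂] = 18.8, so q₁ = (92 − 2·26 + 18.8)/6 = 9.8.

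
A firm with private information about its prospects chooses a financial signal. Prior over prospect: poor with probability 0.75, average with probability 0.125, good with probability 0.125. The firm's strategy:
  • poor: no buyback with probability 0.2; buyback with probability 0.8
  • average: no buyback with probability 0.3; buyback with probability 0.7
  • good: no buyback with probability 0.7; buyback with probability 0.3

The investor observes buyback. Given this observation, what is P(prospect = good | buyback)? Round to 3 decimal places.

0.052

P(buyback) = 0.75·0.8 + 0.125·0.7 + 0.125·0.3 = 0.725
P(good | buyback) = (0.125·0.3) / 0.725 = 0.0375 / 0.725 = 0.0517241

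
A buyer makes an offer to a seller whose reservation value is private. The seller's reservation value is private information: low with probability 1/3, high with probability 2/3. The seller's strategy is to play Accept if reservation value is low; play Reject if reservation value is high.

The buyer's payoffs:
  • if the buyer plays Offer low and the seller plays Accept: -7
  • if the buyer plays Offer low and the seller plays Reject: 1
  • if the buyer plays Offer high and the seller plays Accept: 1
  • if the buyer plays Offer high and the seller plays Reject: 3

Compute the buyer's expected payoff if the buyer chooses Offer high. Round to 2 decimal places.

2.33

E[Offer high] = 1/3·1 + 2/3·3 = 1/3 + 2 = 7/3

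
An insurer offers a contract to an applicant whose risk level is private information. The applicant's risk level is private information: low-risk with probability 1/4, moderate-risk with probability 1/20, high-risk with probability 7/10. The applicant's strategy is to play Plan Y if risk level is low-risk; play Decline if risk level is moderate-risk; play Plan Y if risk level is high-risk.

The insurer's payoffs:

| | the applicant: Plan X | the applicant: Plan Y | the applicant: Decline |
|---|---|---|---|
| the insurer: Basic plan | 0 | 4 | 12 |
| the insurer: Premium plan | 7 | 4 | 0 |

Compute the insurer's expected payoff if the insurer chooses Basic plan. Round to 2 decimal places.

4.40

E[Basic plan] = 1/4·4 + 1/20·12 + 7/10·4 = 1 + 3/5 + 14/5 = 22/5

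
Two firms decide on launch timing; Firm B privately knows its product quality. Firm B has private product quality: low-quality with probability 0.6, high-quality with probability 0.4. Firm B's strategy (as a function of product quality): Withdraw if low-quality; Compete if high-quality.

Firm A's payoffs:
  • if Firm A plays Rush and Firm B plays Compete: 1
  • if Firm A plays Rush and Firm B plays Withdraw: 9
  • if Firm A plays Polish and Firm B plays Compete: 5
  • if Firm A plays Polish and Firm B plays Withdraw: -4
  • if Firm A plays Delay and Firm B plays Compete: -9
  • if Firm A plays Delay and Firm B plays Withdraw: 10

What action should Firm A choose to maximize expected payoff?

Rush

E[Rush] = 0.6·(9) + 0.4·(1) = 5.8
E[Polish] = 0.6·(-4) + 0.4·(5) = -0.4
E[Delay] = 0.6·(10) + 0.4·(-9) = 2.4
Best response: Rush (5.8 is the largest).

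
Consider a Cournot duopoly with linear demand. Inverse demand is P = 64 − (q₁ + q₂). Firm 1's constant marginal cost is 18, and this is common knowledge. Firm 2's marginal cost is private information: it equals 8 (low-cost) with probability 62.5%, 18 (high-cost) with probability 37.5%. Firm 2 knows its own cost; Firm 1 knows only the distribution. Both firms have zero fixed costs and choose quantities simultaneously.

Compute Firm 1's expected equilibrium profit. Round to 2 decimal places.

Each type of Firm 2 best-responds to q₁; Firm 1 best-responds to the expected q₂ over Firm 2's types.
Firm 2 with cost c maximizes (64 − (q₁+q₂) − c)·q₂, giving q₂(c) = (64 − c − q₁)/2.
E[c₂] = 0.625·8 + 0.375·18 = 11.75
Firm 1's FOC against E[q₂] yields q₁ = (64 − 2·18 + E[c₂])/3 = (64 − 36 + 11.75)/3 = 13.25.
E[P] = 64 − (q₁ + E[q₂]) = 31.25; Firm 1's expected profit = (E[P] − 18)·q₁ = (31.25 − 18)·13.25 = 175.562.

175.56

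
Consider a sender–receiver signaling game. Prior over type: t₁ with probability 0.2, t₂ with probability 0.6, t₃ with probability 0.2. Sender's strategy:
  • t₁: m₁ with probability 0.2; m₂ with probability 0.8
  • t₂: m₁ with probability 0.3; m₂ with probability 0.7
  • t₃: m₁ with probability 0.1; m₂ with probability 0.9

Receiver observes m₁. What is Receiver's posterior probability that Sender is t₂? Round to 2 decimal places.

P(m₁) = 0.2·0.2 + 0.6·0.3 + 0.2·0.1 = 0.24
P(t₂ | m₁) = (0.6·0.3) / 0.24 = 0.18 / 0.24 = 0.75

0.75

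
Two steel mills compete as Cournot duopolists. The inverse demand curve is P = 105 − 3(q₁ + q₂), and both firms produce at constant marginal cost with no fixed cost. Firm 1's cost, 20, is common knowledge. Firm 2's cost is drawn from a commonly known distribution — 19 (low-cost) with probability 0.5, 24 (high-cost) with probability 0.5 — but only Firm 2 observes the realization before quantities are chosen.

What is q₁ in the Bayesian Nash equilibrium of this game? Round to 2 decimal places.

9.61

Firm 2 with cost c maximizes (105 − 3(q₁+q₂) − c)·q₂, giving q₂(c) = (105 − c − 3q₁)/6.
E[c₂] = 0.5·19 + 0.5·24 = 21.5
Firm 1's FOC against E[q₂] yields q₁ = (105 − 2·20 + E[c₂])/9 = (105 − 40 + 21.5)/9 = 9.61111.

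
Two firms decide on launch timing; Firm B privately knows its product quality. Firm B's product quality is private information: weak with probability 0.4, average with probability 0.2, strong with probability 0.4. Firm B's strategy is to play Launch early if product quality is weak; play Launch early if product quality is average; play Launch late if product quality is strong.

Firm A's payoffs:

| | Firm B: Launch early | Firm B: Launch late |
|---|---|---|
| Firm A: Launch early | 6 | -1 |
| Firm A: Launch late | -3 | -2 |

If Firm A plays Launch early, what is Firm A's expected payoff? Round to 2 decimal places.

3.20

Take the expectation over Firm B's product quality, weighting each type's action by its prior probability.
E[Launch early] = 0.4·6 + 0.2·6 + 0.4·(-1) = 2.4 + 1.2 + (-0.4) = 3.2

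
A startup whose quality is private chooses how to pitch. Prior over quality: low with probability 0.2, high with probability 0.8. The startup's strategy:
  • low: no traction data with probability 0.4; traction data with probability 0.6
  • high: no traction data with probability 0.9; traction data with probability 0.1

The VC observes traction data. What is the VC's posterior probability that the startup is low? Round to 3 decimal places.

0.600

P(traction data) = 0.2·0.6 + 0.8·0.1 = 0.2
P(low | traction data) = (0.2·0.6) / 0.2 = 0.12 / 0.2 = 0.6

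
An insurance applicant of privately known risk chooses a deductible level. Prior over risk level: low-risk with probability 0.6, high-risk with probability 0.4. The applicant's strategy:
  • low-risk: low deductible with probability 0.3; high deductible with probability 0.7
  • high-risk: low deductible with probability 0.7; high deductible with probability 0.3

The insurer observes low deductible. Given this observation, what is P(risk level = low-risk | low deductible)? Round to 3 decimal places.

P(low deductible) = 0.6·0.3 + 0.4·0.7 = 0.46
P(low-risk | low deductible) = (0.6·0.3) / 0.46 = 0.18 / 0.46 = 0.391304

0.391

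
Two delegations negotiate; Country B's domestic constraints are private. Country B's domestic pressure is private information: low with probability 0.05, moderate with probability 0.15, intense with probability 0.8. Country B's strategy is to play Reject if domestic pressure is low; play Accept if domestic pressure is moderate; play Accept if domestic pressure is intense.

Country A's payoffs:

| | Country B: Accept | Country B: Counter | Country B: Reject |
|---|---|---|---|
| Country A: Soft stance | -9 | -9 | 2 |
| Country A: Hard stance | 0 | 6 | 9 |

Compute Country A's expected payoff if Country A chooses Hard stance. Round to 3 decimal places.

Take the expectation over Country B's domestic pressure, weighting each type's action by its prior probability.
E[Hard stance] = 0.05·9 + 0.15·0 + 0.8·0 = 0.45 + 0 + 0 = 0.45

0.450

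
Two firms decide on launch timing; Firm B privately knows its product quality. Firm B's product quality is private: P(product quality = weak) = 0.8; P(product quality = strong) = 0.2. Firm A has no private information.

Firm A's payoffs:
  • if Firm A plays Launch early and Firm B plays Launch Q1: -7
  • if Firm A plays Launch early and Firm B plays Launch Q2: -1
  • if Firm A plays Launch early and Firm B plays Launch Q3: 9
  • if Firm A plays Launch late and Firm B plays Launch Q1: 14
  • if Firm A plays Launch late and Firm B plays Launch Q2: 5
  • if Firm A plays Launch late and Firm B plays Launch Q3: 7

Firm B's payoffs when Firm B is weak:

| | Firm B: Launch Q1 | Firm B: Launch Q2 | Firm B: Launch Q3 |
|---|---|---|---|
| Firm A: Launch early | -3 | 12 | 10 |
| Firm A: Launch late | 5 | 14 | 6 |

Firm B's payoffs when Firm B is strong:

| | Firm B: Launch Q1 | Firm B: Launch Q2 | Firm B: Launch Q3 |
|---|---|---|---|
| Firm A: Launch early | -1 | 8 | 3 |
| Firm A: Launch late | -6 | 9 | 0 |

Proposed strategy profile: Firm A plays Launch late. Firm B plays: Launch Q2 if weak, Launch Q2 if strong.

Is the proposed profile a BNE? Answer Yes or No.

Firm A plays Launch late: E[Launch late] = 0.8·(5) + 0.2·(5) = 5; E[Launch early] = -1. Best-responding. ✓
Firm B (product quality weak), facing Launch late: Launch Q1 gives 5, Launch Q2 gives 14, Launch Q3 gives 6. Proposed Launch Q2 is best. ✓
Firm B (product quality strong), facing Launch late: Launch Q1 gives -6, Launch Q2 gives 9, Launch Q3 gives 0. Proposed Launch Q2 is best. ✓

Yes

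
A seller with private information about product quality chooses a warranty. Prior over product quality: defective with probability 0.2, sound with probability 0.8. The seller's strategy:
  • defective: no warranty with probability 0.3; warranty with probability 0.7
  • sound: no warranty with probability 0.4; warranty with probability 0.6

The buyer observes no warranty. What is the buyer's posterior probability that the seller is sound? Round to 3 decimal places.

0.842

Apply Bayes' rule using the sender's strategy as the likelihood.
P(no warranty) = 0.2·0.3 + 0.8·0.4 = 0.38
P(sound | no warranty) = (0.8·0.4) / 0.38 = 0.32 / 0.38 = 0.842105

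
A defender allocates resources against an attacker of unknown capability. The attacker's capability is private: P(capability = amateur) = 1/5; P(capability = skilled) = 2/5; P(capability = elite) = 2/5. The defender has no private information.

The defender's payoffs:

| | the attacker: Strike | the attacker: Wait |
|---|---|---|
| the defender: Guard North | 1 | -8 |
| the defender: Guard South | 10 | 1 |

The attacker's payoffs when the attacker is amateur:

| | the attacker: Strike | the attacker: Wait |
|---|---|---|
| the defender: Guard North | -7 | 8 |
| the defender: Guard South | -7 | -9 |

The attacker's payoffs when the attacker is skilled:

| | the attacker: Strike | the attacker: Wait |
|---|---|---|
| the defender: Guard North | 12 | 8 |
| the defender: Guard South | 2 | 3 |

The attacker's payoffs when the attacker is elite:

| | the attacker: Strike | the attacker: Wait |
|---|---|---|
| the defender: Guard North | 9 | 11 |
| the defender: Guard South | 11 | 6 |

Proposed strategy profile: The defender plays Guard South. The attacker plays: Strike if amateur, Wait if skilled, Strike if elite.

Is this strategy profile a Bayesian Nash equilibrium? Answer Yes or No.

Yes

A profile is a BNE iff every type of every player is best-responding given beliefs about the other side.
The defender plays Guard South: E[Guard South] = 1/5·(10) + 2/5·(1) + 2/5·(10) = 32/5; E[Guard North] = -13/5. Best-responding. ✓
The attacker (capability amateur), facing Guard South: Strike gives -7, Wait gives -9. Proposed Strike is best. ✓
The attacker (capability skilled), facing Guard South: Strike gives 2, Wait gives 3. Proposed Wait is best. ✓
The attacker (capability elite), facing Guard South: Strike gives 11, Wait gives 6. Proposed Strike is best. ✓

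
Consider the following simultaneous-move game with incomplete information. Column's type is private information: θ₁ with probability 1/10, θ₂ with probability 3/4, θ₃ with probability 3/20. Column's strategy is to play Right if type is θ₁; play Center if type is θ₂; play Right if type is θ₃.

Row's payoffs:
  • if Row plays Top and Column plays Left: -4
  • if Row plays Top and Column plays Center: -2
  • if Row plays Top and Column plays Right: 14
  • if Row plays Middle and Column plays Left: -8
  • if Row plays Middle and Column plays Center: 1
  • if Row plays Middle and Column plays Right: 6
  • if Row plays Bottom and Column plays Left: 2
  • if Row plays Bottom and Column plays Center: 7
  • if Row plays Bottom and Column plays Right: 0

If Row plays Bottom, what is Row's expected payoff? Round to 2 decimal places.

5.25

E[Bottom] = 1/10·0 + 3/4·7 + 3/20·0 = 0 + 21/4 + 0 = 21/4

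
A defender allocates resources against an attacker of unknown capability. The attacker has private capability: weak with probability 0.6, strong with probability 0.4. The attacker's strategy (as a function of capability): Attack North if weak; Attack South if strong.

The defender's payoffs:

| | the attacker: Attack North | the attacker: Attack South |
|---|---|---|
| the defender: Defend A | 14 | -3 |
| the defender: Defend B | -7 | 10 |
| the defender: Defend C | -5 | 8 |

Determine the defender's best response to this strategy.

Defend A

E[Defend A] = 0.6·(14) + 0.4·(-3) = 7.2
E[Defend B] = 0.6·(-7) + 0.4·(10) = -0.2
E[Defend C] = 0.6·(-5) + 0.4·(8) = 0.2
Best response: Defend A (7.2 is the largest).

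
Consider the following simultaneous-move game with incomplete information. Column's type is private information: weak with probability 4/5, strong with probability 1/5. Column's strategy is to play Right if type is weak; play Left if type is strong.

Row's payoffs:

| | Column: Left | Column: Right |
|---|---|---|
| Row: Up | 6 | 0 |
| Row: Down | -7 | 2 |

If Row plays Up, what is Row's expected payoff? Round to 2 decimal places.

1.20

E[Up] = 4/5·0 + 1/5·6 = 0 + 6/5 = 6/5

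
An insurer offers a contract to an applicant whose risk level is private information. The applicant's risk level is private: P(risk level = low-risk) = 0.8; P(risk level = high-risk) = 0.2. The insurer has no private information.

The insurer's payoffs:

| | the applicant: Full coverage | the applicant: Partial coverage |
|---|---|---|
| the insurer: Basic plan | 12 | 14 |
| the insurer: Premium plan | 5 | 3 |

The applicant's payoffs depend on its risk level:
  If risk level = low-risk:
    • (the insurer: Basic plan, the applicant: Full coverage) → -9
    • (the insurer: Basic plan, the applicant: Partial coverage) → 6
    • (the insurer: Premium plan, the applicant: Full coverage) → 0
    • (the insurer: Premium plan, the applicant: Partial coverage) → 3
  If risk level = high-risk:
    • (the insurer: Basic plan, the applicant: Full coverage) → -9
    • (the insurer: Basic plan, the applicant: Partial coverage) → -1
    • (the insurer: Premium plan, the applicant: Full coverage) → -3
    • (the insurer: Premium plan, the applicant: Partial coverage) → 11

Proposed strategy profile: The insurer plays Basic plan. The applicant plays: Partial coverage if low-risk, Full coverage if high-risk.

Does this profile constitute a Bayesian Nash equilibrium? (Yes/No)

No

The insurer plays Basic plan: E[Basic plan] = 0.8·(14) + 0.2·(12) = 13.6; E[Premium plan] = 3.4. Best-responding. ✓
The applicant (risk level low-risk), facing Basic plan: Full coverage gives -9, Partial coverage gives 6. Proposed Partial coverage is best. ✓
The applicant (risk level high-risk), facing Basic plan: Full coverage gives -9, Partial coverage gives -1. Proposed Full coverage is not best — profitable deviation exists. ✗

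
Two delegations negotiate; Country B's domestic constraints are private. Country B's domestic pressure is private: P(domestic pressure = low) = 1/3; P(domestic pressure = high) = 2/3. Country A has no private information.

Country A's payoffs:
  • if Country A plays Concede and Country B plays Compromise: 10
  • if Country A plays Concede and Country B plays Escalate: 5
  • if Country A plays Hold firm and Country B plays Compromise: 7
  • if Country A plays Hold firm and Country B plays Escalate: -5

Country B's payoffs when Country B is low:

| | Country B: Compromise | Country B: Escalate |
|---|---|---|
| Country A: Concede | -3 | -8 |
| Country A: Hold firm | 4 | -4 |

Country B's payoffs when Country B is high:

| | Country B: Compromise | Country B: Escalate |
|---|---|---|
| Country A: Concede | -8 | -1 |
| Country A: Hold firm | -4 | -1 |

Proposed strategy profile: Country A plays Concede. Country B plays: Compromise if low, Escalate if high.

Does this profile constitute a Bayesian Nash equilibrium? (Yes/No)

Country A plays Concede: E[Concede] = 1/3·(10) + 2/3·(5) = 20/3; E[Hold firm] = -1. Best-responding. ✓
Country B (domestic pressure low), facing Concede: Compromise gives -3, Escalate gives -8. Proposed Compromise is best. ✓
Country B (domestic pressure high), facing Concede: Compromise gives -8, Escalate gives -1. Proposed Escalate is best. ✓

Yes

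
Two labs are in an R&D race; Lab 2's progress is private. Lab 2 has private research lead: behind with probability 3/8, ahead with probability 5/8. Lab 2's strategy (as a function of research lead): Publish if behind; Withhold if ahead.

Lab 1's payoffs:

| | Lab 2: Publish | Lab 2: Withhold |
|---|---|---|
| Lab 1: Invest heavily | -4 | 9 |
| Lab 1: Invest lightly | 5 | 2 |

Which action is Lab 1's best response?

E[Invest heavily] = 3/8·(-4) + 5/8·(9) = 33/8
E[Invest lightly] = 3/8·(5) + 5/8·(2) = 25/8
Best response: Invest heavily (33/8 is the largest).

Invest heavily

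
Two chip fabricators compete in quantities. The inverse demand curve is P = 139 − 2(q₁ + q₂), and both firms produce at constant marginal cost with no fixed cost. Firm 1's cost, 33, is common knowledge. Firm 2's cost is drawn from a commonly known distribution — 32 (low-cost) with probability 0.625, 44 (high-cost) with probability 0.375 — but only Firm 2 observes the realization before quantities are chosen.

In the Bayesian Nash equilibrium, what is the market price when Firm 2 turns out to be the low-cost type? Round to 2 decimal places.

67.25

Type-c best response for Firm 2: q₂(c) = (139 − c)/4 − q₁/2.
Firm 1 maximizes expected profit; its first-order condition is 139 − 4q₁ − 2E[q₂] − 33 = 0.
Substituting E[q₂] and solving: E[c₂] = 36.5, so q₁ = (139 − 2·33 + 36.5)/6 = 18.25.
q₂(low-cost) = 17.625, so P = 139 − 2·(18.25 + 17.625) = 67.25.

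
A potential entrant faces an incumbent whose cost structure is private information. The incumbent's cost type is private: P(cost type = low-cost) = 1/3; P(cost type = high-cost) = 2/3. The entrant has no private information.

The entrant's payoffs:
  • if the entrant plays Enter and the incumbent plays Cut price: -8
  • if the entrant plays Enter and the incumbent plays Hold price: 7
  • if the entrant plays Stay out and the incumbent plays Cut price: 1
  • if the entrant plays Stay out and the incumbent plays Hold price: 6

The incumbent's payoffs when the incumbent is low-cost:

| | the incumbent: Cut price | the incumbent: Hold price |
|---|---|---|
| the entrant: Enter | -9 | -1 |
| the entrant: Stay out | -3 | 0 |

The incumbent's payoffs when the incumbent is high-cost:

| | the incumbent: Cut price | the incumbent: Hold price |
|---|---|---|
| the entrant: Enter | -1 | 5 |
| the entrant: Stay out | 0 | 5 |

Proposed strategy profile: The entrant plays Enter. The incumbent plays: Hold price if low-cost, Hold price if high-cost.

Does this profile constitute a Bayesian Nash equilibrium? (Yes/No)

The entrant plays Enter: E[Enter] = 1/3·(7) + 2/3·(7) = 7; E[Stay out] = 6. Best-responding. ✓
The incumbent (cost type low-cost), facing Enter: Cut price gives -9, Hold price gives -1. Proposed Hold price is best. ✓
The incumbent (cost type high-cost), facing Enter: Cut price gives -1, Hold price gives 5. Proposed Hold price is best. ✓

Yes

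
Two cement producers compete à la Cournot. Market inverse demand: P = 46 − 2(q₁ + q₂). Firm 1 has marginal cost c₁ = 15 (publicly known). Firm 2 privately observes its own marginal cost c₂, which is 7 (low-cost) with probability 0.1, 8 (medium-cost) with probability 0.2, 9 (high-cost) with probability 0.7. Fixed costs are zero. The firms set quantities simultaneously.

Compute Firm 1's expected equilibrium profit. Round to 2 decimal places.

Type-c best response for Firm 2: q₂(c) = (46 − c)/4 − q₁/2.
Firm 1 maximizes expected profit; its first-order condition is 46 − 4q₁ − 2E[q₂] − 15 = 0.
Substituting E[q₂] and solving: E[c₂] = 8.6, so q₁ = (46 − 2·15 + 8.6)/6 = 4.1.
E[P] = 46 − 2·(q₁ + E[q₂]) = 23.2; Firm 1's expected profit = (E[P] − 15)·q₁ = (23.2 − 15)·4.1 = 33.62.

33.62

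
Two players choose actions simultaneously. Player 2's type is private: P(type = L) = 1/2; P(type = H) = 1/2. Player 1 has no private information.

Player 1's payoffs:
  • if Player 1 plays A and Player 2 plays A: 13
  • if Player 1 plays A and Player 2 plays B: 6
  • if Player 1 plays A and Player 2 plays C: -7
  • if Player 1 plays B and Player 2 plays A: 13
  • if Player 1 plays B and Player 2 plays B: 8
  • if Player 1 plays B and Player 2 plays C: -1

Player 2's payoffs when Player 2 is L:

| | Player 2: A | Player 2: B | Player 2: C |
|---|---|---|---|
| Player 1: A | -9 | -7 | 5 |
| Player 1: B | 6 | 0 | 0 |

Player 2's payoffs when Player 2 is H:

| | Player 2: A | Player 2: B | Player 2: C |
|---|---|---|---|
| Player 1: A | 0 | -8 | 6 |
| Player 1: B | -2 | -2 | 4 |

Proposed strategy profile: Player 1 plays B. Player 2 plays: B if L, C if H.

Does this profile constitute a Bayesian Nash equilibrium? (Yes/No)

No

Player 1 plays B: E[B] = 1/2·(8) + 1/2·(-1) = 7/2; E[A] = -1/2. Best-responding. ✓
Player 2 (type L), facing B: A gives 6, B gives 0, C gives 0. Proposed B is not best — profitable deviation exists. ✗
Player 2 (type H), facing B: A gives -2, B gives -2, C gives 4. Proposed C is best. ✓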